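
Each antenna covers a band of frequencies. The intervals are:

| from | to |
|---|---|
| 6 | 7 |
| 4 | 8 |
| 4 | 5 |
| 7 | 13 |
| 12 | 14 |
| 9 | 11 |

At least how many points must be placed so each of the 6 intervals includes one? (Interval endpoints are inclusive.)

Sorted: [4,5] [6,7] [4,8] [9,11] [7,13] [12,14]
{[4,5]} hit by 5; {[6,7],[4,8]} hit by 7; {[9,11],[7,13]} hit by 11; {[12,14]} hit by 14.
Points: 5, 7, 11, 14 (4 total).

4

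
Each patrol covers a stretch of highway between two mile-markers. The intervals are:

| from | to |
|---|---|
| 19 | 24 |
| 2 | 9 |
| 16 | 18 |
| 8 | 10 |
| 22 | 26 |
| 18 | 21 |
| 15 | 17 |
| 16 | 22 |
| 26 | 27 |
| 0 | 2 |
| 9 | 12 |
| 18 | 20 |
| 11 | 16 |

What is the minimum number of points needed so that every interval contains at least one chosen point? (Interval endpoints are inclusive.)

Sorted: [0,2] [2,9] [8,10] [9,12] [11,16] [15,17] [16,18] [18,20] [18,21] [16,22] [19,24] [22,26] [26,27]
{[0,2],[2,9]} hit by 2; {[8,10],[9,12]} hit by 10; {[11,16],[15,17],[16,18]} hit by 16; {[18,20],[18,21],[16,22],[19,24]} hit by 20; {[22,26],[26,27]} hit by 26.
Points: 2, 10, 16, 20, 26 (5 total).

5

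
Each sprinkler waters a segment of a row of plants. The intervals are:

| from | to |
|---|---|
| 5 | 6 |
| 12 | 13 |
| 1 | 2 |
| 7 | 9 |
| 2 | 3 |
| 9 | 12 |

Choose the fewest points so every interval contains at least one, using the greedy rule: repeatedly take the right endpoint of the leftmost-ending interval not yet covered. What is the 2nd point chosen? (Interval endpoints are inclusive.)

Sorted: [1,2] [2,3] [5,6] [7,9] [9,12] [12,13]
{[1,2],[2,3]} hit by 2; {[5,6]} hit by 6; {[7,9],[9,12]} hit by 9; {[12,13]} hit by 13.
Points: 2, 6, 9, 13 (4 total).

6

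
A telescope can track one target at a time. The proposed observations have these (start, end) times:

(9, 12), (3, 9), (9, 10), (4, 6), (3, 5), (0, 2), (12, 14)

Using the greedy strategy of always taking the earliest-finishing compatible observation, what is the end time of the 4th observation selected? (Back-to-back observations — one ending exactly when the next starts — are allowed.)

Sort by end time and greedily take each interval whose start is ≥ the last chosen end.
Sorted by end: (0,2)  (3,5)  (4,6)  (3,9)  (9,10)  (9,12)  (12,14)
take (0,2); take (3,5); skip (3,9); take (9,10); skip (9,12); take (12,14).
Selected: (0,2) (3,5) (9,10) (12,14)

14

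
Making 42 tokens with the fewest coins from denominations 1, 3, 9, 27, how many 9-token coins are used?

Use the largest denomination that fits, subtract, and repeat.
42 = 1×27 + 1×9 + 2×3
Count of 9: 1

1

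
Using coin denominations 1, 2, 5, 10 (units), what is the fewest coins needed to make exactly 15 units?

Greedy: take as many of the largest coin as possible, then repeat with the remainder.
15 = 1×10 + 1×5
Total coins = 1 + 1 = 2

2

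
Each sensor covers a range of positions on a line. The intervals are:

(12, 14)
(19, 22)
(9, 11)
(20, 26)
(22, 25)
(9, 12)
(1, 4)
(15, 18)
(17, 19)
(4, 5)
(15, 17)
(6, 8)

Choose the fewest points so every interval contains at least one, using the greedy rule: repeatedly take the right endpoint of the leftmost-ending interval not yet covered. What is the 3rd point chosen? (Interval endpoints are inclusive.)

Process intervals by earliest right end; each time one isn't hit yet, stab at its right endpoint.
Sorted: [1,4] [4,5] [6,8] [9,11] [9,12] [12,14] [15,17] [15,18] [17,19] [19,22] [22,25] [20,26]
{[1,4],[4,5]} hit by 4; {[6,8]} hit by 8; {[9,11],[9,12]} hit by 11; {[12,14]} hit by 14; {[15,17],[15,18],[17,19]} hit by 17; {[19,22],[22,25],[20,26]} hit by 22.
Points: 4, 8, 11, 14, 17, 22 (6 total).

11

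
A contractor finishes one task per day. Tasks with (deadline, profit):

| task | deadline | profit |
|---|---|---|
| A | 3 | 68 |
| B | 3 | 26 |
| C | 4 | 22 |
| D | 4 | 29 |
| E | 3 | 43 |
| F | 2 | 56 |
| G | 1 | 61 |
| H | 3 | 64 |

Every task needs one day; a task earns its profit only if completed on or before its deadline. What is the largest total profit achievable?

By profit: A(d3,68), H(d3,64), G(d1,61), F(d2,56), E(d3,43), D(d4,29), B(d3,26), C(d4,22)
A→slot 3; H→slot 2; G→slot 1; F skipped; E skipped; D→slot 4; B skipped; C skipped.
Profit = 61 + 64 + 68 + 29 = 222

222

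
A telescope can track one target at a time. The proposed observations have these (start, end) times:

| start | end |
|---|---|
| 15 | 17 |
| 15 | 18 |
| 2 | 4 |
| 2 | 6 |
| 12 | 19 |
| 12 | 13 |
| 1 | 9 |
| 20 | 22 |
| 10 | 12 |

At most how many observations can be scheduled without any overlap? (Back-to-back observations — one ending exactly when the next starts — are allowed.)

5

Order by finish time; keep every interval that doesn't clash with the previous kept one.
Sorted by end: (2,4)  (2,6)  (1,9)  (10,12)  (12,13)  (15,17)  (15,18)  (12,19)  (20,22)
take (2,4); take (10,12); take (12,13); take (15,17); skip (12,19); take (20,22).
Selected 5 observations.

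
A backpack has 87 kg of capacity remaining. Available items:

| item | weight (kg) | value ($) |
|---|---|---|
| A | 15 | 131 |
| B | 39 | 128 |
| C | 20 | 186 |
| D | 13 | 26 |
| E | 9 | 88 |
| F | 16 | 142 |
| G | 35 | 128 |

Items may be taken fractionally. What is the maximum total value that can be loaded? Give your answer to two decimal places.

645.74

Ratios (sorted): E 9.78, C 9.30, F 8.88, A 8.73, G 3.66, B 3.28, D 2.00
take E (9 @ 88); take C (20 @ 186); take F (16 @ 142); take A (15 @ 131); take 27/35 of G → 98.74. Capacity used 87/87.
Total value = 645.74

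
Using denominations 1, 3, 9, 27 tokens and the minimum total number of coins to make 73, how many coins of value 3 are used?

73 − 2×27→19 − 2×9→1 − 1×1→0
Count of 3: 0

0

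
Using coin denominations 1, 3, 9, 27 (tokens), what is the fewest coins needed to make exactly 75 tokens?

5

Greedy: take as many of the largest coin as possible, then repeat with the remainder.
75 = 2×27 + 2×9 + 1×3
Total coins = 2 + 2 + 1 = 5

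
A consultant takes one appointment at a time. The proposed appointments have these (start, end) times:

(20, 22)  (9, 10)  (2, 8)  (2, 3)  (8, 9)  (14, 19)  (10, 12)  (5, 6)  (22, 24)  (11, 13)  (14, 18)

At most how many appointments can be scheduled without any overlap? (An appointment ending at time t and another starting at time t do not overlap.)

8

Order by finish time; keep every interval that doesn't clash with the previous kept one.
By end time: (2,3), (5,6), (2,8), (8,9), (9,10), (10,12), (11,13), (14,18), (14,19), (20,22), (22,24).
Pick (2,3); next start ≥ 3 → (5,6); next start ≥ 6 → (8,9); next start ≥ 9 → (9,10); next start ≥ 10 → (10,12); next start ≥ 12 → (14,18); next start ≥ 18 → (20,22); next start ≥ 22 → (22,24).
Selected 8 appointments.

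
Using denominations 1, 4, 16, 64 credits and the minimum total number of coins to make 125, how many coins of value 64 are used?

125 = 1×64 + 3×16 + 3×4 + 1×1
Count of 64: 1

1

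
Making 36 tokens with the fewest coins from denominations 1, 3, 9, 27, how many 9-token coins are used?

1

36 = 1×27 + 1×9
Count of 9: 1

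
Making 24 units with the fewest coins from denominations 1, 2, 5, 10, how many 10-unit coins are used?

2

24 − 2×10→4 − 2×2→0
Count of 10: 2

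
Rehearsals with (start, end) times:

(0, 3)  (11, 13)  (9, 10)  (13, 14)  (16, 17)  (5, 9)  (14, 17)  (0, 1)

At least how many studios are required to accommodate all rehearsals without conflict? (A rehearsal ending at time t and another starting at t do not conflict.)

2

The answer is the maximum number of intervals overlapping at any instant.
starts: [0, 0, 5, 9, 11, 13, 14, 16]
ends:   [1, 3, 9, 10, 13, 14, 17, 17]
s0→1 s0→2  — peak 2.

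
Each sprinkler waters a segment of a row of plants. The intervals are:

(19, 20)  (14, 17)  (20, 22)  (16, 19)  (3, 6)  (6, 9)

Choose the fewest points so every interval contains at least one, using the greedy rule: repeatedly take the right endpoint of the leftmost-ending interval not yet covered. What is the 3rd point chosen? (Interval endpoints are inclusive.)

20

Process intervals by earliest right end; each time one isn't hit yet, stab at its right endpoint.
Sorted: [3,6] [6,9] [14,17] [16,19] [19,20] [20,22]
{[3,6],[6,9]} hit by 6; {[14,17],[16,19]} hit by 17; {[19,20],[20,22]} hit by 20.
Points: 6, 17, 20 (3 total).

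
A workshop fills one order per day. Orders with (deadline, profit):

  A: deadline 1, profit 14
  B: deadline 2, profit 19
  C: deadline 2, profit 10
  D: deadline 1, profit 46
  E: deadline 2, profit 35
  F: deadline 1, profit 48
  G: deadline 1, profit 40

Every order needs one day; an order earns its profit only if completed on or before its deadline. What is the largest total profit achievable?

Profit order: F=48 D=46 G=40 E=35 B=19 A=14 C=10
Assign: F→slot 1, D skipped, G skipped, E→slot 2, B skipped, A skipped, C skipped.
Slots: [1:F] [2:E]
Profit = 48 + 35 = 83

83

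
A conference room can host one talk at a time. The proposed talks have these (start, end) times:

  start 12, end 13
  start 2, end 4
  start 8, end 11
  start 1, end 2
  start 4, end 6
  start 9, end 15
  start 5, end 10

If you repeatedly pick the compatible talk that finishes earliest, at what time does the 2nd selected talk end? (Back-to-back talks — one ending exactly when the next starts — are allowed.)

Sorted by end: (1,2)  (2,4)  (4,6)  (5,10)  (8,11)  (12,13)  (9,15)
take (1,2); take (2,4); take (4,6); take (8,11); take (12,13); skip (9,15).
Selected: (1,2) (2,4) (4,6) (8,11) (12,13)

4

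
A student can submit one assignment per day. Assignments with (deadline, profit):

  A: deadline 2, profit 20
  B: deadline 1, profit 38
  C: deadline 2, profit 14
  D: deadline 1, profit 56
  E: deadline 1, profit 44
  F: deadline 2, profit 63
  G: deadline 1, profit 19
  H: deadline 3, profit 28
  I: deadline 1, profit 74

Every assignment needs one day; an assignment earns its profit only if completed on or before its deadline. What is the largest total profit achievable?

165

Take jobs in profit order; each goes to the latest open slot no later than its deadline.
By profit: I(d1,74), F(d2,63), D(d1,56), E(d1,44), B(d1,38), H(d3,28), A(d2,20), G(d1,19), C(d2,14)
I→slot 1; F→slot 2; D skipped; E skipped; B skipped; H→slot 3; A skipped; G skipped; C skipped.
Profit = 74 + 63 + 28 = 165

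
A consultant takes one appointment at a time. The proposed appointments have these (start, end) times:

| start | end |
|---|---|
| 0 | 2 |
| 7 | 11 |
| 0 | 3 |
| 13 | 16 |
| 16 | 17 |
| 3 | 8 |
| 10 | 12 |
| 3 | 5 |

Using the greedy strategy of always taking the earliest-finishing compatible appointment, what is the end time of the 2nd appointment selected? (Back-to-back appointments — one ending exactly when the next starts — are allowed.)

5

Greedy by earliest finish: after sorting by end time, pick each interval compatible with the last pick.
By end time: (0,2), (0,3), (3,5), (3,8), (7,11), (10,12), (13,16), (16,17).
Pick (0,2); next start ≥ 2 → (3,5); next start ≥ 5 → (7,11); next start ≥ 11 → (13,16); next start ≥ 16 → (16,17).
Selected: (0,2) (3,5) (7,11) (13,16) (16,17)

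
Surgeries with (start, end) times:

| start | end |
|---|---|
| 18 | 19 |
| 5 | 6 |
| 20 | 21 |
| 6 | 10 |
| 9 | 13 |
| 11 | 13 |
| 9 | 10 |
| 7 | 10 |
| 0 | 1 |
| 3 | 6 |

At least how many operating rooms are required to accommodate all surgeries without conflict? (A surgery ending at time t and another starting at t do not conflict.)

starts: [0, 3, 5, 6, 7, 9, 9, 11, 18, 20]
ends:   [1, 6, 6, 10, 10, 10, 13, 13, 19, 21]
s0→1 e1→0 s3→1 s5→2 e6→1 e6→0 s6→1 s7→2 s9→3 s9→4  — peak 4.

4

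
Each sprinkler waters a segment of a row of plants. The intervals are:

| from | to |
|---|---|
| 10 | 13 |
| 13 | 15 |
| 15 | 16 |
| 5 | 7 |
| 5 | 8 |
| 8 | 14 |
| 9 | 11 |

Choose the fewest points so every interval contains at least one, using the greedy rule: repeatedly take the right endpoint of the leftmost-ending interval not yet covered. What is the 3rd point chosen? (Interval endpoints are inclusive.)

Sorted: [5,7] [5,8] [9,11] [10,13] [8,14] [13,15] [15,16]
{[5,7],[5,8]} hit by 7; {[9,11],[10,13],[8,14]} hit by 11; {[13,15],[15,16]} hit by 15.
Points: 7, 11, 15 (3 total).

15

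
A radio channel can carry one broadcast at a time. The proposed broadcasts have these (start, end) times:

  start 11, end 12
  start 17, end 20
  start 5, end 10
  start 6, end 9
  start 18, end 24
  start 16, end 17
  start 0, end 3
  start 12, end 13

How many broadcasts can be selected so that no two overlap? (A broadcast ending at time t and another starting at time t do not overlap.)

Order by finish time; keep every interval that doesn't clash with the previous kept one.
By end time: (0,3), (6,9), (5,10), (11,12), (12,13), (16,17), (17,20), (18,24).
Pick (0,3); next start ≥ 3 → (6,9); next start ≥ 9 → (11,12); next start ≥ 12 → (12,13); next start ≥ 13 → (16,17); next start ≥ 17 → (17,20).
Selected 6 broadcasts.

6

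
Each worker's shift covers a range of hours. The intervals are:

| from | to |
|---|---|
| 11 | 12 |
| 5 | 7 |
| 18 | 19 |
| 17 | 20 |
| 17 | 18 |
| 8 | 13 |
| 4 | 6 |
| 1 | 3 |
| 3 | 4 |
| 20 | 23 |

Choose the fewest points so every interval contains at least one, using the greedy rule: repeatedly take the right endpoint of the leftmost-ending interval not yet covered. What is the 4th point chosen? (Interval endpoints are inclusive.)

Process intervals by earliest right end; each time one isn't hit yet, stab at its right endpoint.
By right end: [1,3]  [3,4]  [4,6]  [5,7]  [11,12]  [8,13]  [17,18]  [18,19]  [17,20]  [20,23]
[1,3] uncovered → point at 3; [4,6] uncovered → point at 6; [11,12] uncovered → point at 12; [17,18] uncovered → point at 18; [20,23] uncovered → point at 23.
Points: 3, 6, 12, 18, 23 (5 total).

18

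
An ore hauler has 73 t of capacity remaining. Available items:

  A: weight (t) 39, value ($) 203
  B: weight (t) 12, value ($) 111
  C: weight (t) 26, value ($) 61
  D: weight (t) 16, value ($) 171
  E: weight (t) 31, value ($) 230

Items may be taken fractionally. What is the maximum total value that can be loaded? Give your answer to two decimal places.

Greedy by value/weight ratio, highest first.
Ratios (sorted): D 10.69, B 9.25, E 7.42, A 5.21, C 2.35
take D (16 @ 171); take B (12 @ 111); take E (31 @ 230); take 14/39 of A → 72.87. Capacity used 73/73.
Total value = 584.87

584.87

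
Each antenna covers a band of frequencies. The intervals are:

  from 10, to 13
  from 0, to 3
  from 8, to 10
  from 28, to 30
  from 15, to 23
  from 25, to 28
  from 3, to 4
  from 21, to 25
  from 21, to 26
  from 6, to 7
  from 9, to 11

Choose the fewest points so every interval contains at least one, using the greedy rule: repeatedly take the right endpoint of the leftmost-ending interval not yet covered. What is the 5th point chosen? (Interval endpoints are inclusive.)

28

Sorted: [0,3] [3,4] [6,7] [8,10] [9,11] [10,13] [15,23] [21,25] [21,26] [25,28] [28,30]
{[0,3],[3,4]} hit by 3; {[6,7]} hit by 7; {[8,10],[9,11],[10,13]} hit by 10; {[15,23],[21,25],[21,26]} hit by 23; {[25,28],[28,30]} hit by 28.
Points: 3, 7, 10, 23, 28 (5 total).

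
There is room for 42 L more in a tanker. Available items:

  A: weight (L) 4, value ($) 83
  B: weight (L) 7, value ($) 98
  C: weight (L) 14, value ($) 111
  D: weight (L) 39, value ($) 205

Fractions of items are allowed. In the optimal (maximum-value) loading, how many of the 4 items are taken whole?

3

Order: A (83/4=20.75) > B (98/7=14.00) > C (111/14=7.93) > D (205/39=5.26)
Fill: take A (4 @ 83) → take B (7 @ 98) → take C (14 @ 111) → take 17/39 of D → 89.36; 42/42 used.
3 item(s) taken whole; one partial (take 17/39 of D).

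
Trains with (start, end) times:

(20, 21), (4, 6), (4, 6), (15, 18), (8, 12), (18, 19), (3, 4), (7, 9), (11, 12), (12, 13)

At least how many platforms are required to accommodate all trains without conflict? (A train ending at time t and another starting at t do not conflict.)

2

Count concurrent intervals with a sweep; the peak is the room count.
Events (time:±→running): 3:+→1 4:-→0 4:+→1 4:+→2 … peak 2.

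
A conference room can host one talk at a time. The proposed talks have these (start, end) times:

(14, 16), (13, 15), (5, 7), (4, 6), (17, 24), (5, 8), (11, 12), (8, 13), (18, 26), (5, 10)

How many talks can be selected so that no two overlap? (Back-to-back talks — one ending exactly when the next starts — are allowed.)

Sort by end time and greedily take each interval whose start is ≥ the last chosen end.
Sorted by end: (4,6)  (5,7)  (5,8)  (5,10)  (11,12)  (8,13)  (13,15)  (14,16)  (17,24)  (18,26)
take (4,6); take (11,12); take (13,15); take (17,24); skip (18,26).
Selected 4 talks.

4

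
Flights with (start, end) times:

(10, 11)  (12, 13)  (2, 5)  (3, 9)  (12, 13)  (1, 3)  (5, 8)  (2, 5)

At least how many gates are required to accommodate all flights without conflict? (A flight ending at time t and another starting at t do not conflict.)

Events (time:±→running): 1:+→1 2:+→2 2:+→3 … peak 3.

3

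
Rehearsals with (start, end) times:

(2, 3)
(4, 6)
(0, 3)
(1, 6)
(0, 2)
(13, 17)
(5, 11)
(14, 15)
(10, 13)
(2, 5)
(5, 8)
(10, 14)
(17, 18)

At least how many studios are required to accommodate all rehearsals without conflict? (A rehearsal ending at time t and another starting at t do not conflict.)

4

starts: [0, 0, 1, 2, 2, 4, 5, 5, 10, 10, 13, 14, 17]
ends:   [2, 3, 3, 5, 6, 6, 8, 11, 13, 14, 15, 17, 18]
s0→1 s0→2 s1→3 e2→2 s2→3 s2→4  — peak 4.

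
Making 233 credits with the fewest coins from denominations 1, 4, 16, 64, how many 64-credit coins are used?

3

Use the largest denomination that fits, subtract, and repeat.
233 = 3×64 + 2×16 + 2×4 + 1×1
Count of 64: 3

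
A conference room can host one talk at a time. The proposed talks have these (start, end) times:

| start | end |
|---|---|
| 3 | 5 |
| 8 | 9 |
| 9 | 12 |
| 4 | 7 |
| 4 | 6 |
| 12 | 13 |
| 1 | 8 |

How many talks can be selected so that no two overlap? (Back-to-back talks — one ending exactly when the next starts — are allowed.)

4

Order by finish time; keep every interval that doesn't clash with the previous kept one.
Sorted by end: (3,5)  (4,6)  (4,7)  (1,8)  (8,9)  (9,12)  (12,13)
take (3,5); skip (1,8); take (8,9); take (9,12); take (12,13).
Selected 4 talks.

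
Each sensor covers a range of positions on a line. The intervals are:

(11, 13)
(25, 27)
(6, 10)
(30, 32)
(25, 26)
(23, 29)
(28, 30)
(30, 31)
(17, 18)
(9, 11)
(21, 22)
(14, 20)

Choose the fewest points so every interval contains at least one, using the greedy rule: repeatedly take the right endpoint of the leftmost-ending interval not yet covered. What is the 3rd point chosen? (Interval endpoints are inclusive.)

Sorted: [6,10] [9,11] [11,13] [17,18] [14,20] [21,22] [25,26] [25,27] [23,29] [28,30] [30,31] [30,32]
{[6,10],[9,11]} hit by 10; {[11,13]} hit by 13; {[17,18],[14,20]} hit by 18; {[21,22]} hit by 22; {[25,26],[25,27],[23,29]} hit by 26; {[28,30],[30,31],[30,32]} hit by 30.
Points: 10, 13, 18, 22, 26, 30 (6 total).

18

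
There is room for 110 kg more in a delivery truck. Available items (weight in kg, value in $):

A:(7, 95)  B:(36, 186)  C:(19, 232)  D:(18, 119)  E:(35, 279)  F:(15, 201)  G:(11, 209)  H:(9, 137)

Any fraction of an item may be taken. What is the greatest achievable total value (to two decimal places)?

1245.56

Greedy by value/weight ratio, highest first.
Order: G (209/11=19.00) > H (137/9=15.22) > A (95/7=13.57) > F (201/15=13.40) > C (232/19=12.21) > E (279/35=7.97) > D (119/18=6.61) > B (186/36=5.17)
Fill: take G (11 @ 209) → take H (9 @ 137) → take A (7 @ 95) → take F (15 @ 201) → take C (19 @ 232) → take E (35 @ 279) → take 14/18 of D → 92.56; 110/110 used.
Total value = 1245.56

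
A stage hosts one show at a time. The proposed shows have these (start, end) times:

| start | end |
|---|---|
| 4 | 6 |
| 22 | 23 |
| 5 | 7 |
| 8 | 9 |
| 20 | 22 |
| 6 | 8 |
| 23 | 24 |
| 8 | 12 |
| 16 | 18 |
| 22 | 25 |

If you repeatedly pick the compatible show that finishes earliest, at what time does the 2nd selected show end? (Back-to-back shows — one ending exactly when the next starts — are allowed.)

By end time: (4,6), (5,7), (6,8), (8,9), (8,12), (16,18), (20,22), (22,23), (23,24), (22,25).
Pick (4,6); next start ≥ 6 → (6,8); next start ≥ 8 → (8,9); next start ≥ 9 → (16,18); next start ≥ 18 → (20,22); next start ≥ 22 → (22,23); next start ≥ 23 → (23,24).
Selected: (4,6) (6,8) (8,9) (16,18) (20,22) (22,23) (23,24)

8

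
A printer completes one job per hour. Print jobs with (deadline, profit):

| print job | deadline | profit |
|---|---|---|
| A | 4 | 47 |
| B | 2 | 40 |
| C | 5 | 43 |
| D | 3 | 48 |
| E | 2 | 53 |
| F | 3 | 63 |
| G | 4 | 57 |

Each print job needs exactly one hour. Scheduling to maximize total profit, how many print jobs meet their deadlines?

Take jobs in profit order; each goes to the latest open slot no later than its deadline.
Profit order: F=63 G=57 E=53 D=48 A=47 C=43 B=40
Assign: F→slot 3, G→slot 4, E→slot 2, D→slot 1, A skipped, C→slot 5, B skipped.
Slots: [1:D] [2:E] [3:F] [4:G] [5:C]
5 of 7 scheduled.

5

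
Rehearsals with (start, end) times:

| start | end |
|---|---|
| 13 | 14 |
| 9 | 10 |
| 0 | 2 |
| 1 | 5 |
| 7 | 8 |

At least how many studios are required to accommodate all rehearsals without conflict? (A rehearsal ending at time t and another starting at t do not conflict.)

Events (time:±→running): 0:+→1 1:+→2 … peak 2.

2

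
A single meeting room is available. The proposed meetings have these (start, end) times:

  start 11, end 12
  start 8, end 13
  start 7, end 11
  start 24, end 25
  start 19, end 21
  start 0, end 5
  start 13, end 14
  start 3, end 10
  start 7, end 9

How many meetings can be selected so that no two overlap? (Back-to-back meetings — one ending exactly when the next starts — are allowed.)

6

Greedy by earliest finish: after sorting by end time, pick each interval compatible with the last pick.
Sorted by end: (0,5)  (7,9)  (3,10)  (7,11)  (11,12)  (8,13)  (13,14)  (19,21)  (24,25)
take (0,5); take (7,9); skip (3,10); take (11,12); take (13,14); take (19,21); take (24,25).
Selected 6 meetings.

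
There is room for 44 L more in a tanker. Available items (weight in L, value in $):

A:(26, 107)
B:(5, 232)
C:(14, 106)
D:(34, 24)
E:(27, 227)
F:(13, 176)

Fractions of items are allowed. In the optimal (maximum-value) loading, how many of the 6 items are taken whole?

2

Sort by value per unit weight and fill in that order.
Order: B (232/5=46.40) > F (176/13=13.54) > E (227/27=8.41) > C (106/14=7.57) > A (107/26=4.12) > D (24/34=0.71)
Fill: take B (5 @ 232) → take F (13 @ 176) → take 26/27 of E → 218.59; 44/44 used.
2 item(s) taken whole; one partial (take 26/27 of E).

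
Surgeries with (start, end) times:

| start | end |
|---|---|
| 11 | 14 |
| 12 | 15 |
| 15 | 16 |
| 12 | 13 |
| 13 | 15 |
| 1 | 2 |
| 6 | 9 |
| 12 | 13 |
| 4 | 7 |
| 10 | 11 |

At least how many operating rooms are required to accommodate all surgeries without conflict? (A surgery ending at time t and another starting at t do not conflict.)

The answer is the maximum number of intervals overlapping at any instant.
starts: [1, 4, 6, 10, 11, 12, 12, 12, 13, 15]
ends:   [2, 7, 9, 11, 13, 13, 14, 15, 15, 16]
s1→1 e2→0 s4→1 s6→2 e7→1 e9→0 s10→1 e11→0 s11→1 s12→2 s12→3 s12→4  — peak 4.

4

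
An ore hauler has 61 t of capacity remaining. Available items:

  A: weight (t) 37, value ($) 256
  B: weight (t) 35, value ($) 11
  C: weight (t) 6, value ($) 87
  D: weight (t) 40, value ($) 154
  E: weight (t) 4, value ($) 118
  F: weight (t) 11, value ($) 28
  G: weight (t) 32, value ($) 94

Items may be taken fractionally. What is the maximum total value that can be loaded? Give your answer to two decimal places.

Sort by value per unit weight and fill in that order.
Order: E (118/4=29.50) > C (87/6=14.50) > A (256/37=6.92) > D (154/40=3.85) > G (94/32=2.94) > F (28/11=2.55) > B (11/35=0.31)
Fill: take E (4 @ 118) → take C (6 @ 87) → take A (37 @ 256) → take 14/40 of D → 53.90; 61/61 used.
Total value = 514.90

514.90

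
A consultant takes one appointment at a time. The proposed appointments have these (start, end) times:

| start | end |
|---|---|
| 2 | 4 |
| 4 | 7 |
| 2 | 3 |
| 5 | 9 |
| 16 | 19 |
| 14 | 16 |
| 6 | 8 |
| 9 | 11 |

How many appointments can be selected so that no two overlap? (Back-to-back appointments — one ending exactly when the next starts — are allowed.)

5

Order by finish time; keep every interval that doesn't clash with the previous kept one.
Sorted by end: (2,3)  (2,4)  (4,7)  (6,8)  (5,9)  (9,11)  (14,16)  (16,19)
take (2,3); take (4,7); take (9,11); take (14,16); take (16,19).
Selected 5 appointments.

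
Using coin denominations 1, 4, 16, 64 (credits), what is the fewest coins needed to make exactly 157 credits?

157 = 2×64 + 1×16 + 3×4 + 1×1
Total coins = 2 + 1 + 3 + 1 = 7

7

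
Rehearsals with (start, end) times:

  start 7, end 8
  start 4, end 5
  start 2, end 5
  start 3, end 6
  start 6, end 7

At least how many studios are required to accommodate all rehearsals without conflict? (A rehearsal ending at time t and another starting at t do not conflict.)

3

The answer is the maximum number of intervals overlapping at any instant.
starts: [2, 3, 4, 6, 7]
ends:   [5, 5, 6, 7, 8]
s2→1 s3→2 s4→3  — peak 3.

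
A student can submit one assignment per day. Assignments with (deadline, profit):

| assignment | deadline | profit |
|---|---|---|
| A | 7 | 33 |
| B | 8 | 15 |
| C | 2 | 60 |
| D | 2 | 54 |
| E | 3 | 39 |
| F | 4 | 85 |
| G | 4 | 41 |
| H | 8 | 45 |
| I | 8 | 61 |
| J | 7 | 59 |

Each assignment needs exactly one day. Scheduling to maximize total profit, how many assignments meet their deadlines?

Sort by profit descending; place each in the latest free slot ≤ its deadline.
Profit order: F=85 I=61 C=60 J=59 D=54 H=45 G=41 E=39 A=33 B=15
Assign: F→slot 4, I→slot 8, C→slot 2, J→slot 7, D→slot 1, H→slot 6, G→slot 3, E skipped, A→slot 5, B skipped.
Slots: [1:D] [2:C] [3:G] [4:F] [5:A] [6:H] [7:J] [8:I]
8 of 10 scheduled.

8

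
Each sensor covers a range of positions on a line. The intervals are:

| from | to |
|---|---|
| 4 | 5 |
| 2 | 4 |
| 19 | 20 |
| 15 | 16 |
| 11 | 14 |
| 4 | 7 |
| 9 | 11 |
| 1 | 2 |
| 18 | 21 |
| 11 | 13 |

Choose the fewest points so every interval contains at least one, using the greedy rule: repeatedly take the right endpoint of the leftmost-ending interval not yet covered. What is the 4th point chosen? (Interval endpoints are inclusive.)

Process intervals by earliest right end; each time one isn't hit yet, stab at its right endpoint.
Sorted: [1,2] [2,4] [4,5] [4,7] [9,11] [11,13] [11,14] [15,16] [19,20] [18,21]
{[1,2],[2,4]} hit by 2; {[4,5],[4,7]} hit by 5; {[9,11],[11,13],[11,14]} hit by 11; {[15,16]} hit by 16; {[19,20],[18,21]} hit by 20.
Points: 2, 5, 11, 16, 20 (5 total).

16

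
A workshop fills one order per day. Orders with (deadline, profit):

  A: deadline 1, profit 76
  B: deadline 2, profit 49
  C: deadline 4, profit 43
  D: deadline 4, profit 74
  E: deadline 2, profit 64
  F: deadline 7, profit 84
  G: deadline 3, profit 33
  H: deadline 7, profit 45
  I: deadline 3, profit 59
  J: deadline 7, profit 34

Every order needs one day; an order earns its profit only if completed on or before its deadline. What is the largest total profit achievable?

436

Sort by profit descending; place each in the latest free slot ≤ its deadline.
Profit order: F=84 A=76 D=74 E=64 I=59 B=49 H=45 C=43 J=34 G=33
Assign: F→slot 7, A→slot 1, D→slot 4, E→slot 2, I→slot 3, B skipped, H→slot 6, C skipped, J→slot 5, G skipped.
Slots: [1:A] [2:E] [3:I] [4:D] [5:J] [6:H] [7:F]
Profit = 76 + 64 + 59 + 74 + 34 + 45 + 84 = 436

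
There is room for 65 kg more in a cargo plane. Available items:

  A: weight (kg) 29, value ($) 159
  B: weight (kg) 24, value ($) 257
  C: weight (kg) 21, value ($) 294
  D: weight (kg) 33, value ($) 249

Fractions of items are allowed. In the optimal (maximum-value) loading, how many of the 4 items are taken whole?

Greedy by value/weight ratio, highest first.
Ratios (sorted): C 14.00, B 10.71, D 7.55, A 5.48
take C (21 @ 294); take B (24 @ 257); take 20/33 of D → 150.91. Capacity used 65/65.
2 item(s) taken whole; one partial (take 20/33 of D).

2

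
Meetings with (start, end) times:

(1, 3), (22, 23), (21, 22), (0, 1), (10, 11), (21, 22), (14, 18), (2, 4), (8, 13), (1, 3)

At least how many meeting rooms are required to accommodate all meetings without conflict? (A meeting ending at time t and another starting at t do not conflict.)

Count concurrent intervals with a sweep; the peak is the room count.
starts: [0, 1, 1, 2, 8, 10, 14, 21, 21, 22]
ends:   [1, 3, 3, 4, 11, 13, 18, 22, 22, 23]
s0→1 e1→0 s1→1 s1→2 s2→3  — peak 3.

3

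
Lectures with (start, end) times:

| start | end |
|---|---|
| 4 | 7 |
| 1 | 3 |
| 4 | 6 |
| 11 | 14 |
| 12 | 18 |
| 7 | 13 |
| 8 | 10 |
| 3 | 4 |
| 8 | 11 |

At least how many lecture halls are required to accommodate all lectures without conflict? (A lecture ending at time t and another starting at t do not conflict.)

Events (time:±→running): 1:+→1 3:-→0 3:+→1 4:-→0 4:+→1 4:+→2 6:-→1 7:-→0 7:+→1 8:+→2 8:+→3 … peak 3.

3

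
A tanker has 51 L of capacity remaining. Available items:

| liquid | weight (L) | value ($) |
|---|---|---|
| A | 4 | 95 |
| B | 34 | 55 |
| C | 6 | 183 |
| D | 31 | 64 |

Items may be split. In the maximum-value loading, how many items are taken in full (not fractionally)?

3

Order: C (183/6=30.50) > A (95/4=23.75) > D (64/31=2.06) > B (55/34=1.62)
Fill: take C (6 @ 183) → take A (4 @ 95) → take D (31 @ 64) → take 10/34 of B → 16.18; 51/51 used.
3 item(s) taken whole; one partial (take 10/34 of B).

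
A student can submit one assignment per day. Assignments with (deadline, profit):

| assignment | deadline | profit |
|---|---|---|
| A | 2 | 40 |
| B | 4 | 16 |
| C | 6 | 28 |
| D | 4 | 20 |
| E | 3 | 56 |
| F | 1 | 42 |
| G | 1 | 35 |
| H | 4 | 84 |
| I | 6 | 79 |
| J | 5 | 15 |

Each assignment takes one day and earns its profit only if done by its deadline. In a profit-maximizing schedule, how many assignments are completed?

6

By profit: H(d4,84), I(d6,79), E(d3,56), F(d1,42), A(d2,40), G(d1,35), C(d6,28), D(d4,20), B(d4,16), J(d5,15)
H→slot 4; I→slot 6; E→slot 3; F→slot 1; A→slot 2; G skipped; C→slot 5; D skipped; B skipped; J skipped.
6 of 10 scheduled.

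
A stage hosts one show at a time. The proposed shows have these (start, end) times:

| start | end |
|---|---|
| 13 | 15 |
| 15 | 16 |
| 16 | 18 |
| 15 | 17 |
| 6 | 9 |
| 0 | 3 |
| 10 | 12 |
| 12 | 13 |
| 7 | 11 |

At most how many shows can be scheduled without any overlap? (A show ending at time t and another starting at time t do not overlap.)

7

Order by finish time; keep every interval that doesn't clash with the previous kept one.
By end time: (0,3), (6,9), (7,11), (10,12), (12,13), (13,15), (15,16), (15,17), (16,18).
Pick (0,3); next start ≥ 3 → (6,9); next start ≥ 9 → (10,12); next start ≥ 12 → (12,13); next start ≥ 13 → (13,15); next start ≥ 15 → (15,16); next start ≥ 16 → (16,18).
Selected 7 shows.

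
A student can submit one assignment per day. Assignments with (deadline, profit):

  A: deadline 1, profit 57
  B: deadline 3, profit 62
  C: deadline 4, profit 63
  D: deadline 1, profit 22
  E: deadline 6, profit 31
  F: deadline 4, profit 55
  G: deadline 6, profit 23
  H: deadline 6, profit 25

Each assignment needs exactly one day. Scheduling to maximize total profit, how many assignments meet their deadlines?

Profit order: C=63 B=62 A=57 F=55 E=31 H=25 G=23 D=22
Assign: C→slot 4, B→slot 3, A→slot 1, F→slot 2, E→slot 6, H→slot 5, G skipped, D skipped.
Slots: [1:A] [2:F] [3:B] [4:C] [5:H] [6:E]
6 of 8 scheduled.

6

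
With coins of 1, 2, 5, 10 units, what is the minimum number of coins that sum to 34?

Use the largest denomination that fits, subtract, and repeat.
34 − 3×10→4 − 2×2→0
Total coins = 3 + 2 = 5

5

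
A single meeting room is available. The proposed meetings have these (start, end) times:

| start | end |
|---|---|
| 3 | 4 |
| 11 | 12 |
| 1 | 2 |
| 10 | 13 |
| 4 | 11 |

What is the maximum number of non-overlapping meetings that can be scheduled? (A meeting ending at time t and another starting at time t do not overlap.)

Sort by end time and greedily take each interval whose start is ≥ the last chosen end.
Sorted by end: (1,2)  (3,4)  (4,11)  (11,12)  (10,13)
take (1,2); take (3,4); take (4,11); take (11,12).
Selected 4 meetings.

4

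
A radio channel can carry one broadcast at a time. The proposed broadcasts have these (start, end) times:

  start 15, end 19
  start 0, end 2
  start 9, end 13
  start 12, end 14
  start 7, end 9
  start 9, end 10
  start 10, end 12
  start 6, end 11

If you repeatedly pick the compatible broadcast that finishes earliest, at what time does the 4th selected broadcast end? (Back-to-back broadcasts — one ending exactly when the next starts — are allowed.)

12

Order by finish time; keep every interval that doesn't clash with the previous kept one.
Sorted by end: (0,2)  (7,9)  (9,10)  (6,11)  (10,12)  (9,13)  (12,14)  (15,19)
take (0,2); take (7,9); take (9,10); take (10,12); take (12,14); take (15,19).
Selected: (0,2) (7,9) (9,10) (10,12) (12,14) (15,19)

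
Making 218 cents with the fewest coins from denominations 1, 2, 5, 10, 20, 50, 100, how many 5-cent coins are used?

1

Greedy: take as many of the largest coin as possible, then repeat with the remainder.
218 − 2×100→18 − 1×10→8 − 1×5→3 − 1×2→1 − 1×1→0
Count of 5: 1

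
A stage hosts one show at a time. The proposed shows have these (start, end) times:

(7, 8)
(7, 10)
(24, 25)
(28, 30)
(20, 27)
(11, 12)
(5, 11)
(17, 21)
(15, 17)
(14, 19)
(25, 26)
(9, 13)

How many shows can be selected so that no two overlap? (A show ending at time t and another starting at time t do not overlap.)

Sort by end time and greedily take each interval whose start is ≥ the last chosen end.
Sorted by end: (7,8)  (7,10)  (5,11)  (11,12)  (9,13)  (15,17)  (14,19)  (17,21)  (24,25)  (25,26)  (20,27)  (28,30)
take (7,8); take (11,12); take (15,17); take (17,21); take (24,25); take (25,26); take (28,30).
Selected 7 shows.

7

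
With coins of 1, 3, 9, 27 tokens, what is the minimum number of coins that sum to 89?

7

89 − 3×27→8 − 2×3→2 − 2×1→0
Total coins = 3 + 2 + 2 = 7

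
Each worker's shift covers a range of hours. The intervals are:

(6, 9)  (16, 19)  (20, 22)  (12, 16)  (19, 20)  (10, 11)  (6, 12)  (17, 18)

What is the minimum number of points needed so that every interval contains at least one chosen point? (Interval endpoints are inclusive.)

Process intervals by earliest right end; each time one isn't hit yet, stab at its right endpoint.
Sorted: [6,9] [10,11] [6,12] [12,16] [17,18] [16,19] [19,20] [20,22]
{[6,9]} hit by 9; {[10,11],[6,12]} hit by 11; {[12,16]} hit by 16; {[17,18],[16,19]} hit by 18; {[19,20],[20,22]} hit by 20.
Points: 9, 11, 16, 18, 20 (5 total).

5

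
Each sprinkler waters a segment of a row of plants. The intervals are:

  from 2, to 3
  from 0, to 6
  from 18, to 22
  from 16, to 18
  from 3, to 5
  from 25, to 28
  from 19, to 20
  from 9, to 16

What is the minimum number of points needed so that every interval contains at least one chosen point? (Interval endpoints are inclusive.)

4

Sort by right endpoint; whenever an interval is uncovered, place a point at its right end.
By right end: [2,3]  [3,5]  [0,6]  [9,16]  [16,18]  [19,20]  [18,22]  [25,28]
[2,3] uncovered → point at 3; [9,16] uncovered → point at 16; [19,20] uncovered → point at 20; [25,28] uncovered → point at 28.
Points: 3, 16, 20, 28 (4 total).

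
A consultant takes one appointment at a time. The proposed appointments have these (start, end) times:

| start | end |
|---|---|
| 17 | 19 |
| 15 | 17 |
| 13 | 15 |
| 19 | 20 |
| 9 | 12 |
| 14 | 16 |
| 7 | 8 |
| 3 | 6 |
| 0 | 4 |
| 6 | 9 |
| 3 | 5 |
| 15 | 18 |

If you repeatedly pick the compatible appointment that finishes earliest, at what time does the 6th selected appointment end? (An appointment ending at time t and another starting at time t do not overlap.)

By end time: (0,4), (3,5), (3,6), (7,8), (6,9), (9,12), (13,15), (14,16), (15,17), (15,18), (17,19), (19,20).
Pick (0,4); next start ≥ 4 → (7,8); next start ≥ 8 → (9,12); next start ≥ 12 → (13,15); next start ≥ 15 → (15,17); next start ≥ 17 → (17,19); next start ≥ 19 → (19,20).
Selected: (0,4) (7,8) (9,12) (13,15) (15,17) (17,19) (19,20)

19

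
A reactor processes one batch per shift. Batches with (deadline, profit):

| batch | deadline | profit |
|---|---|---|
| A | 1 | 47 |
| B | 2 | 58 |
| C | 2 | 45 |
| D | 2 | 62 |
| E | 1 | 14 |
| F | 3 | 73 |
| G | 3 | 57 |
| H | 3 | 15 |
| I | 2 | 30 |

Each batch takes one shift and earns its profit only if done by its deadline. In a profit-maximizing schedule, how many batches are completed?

Take jobs in profit order; each goes to the latest open slot no later than its deadline.
Profit order: F=73 D=62 B=58 G=57 A=47 C=45 I=30 H=15 E=14
Assign: F→slot 3, D→slot 2, B→slot 1, G skipped, A skipped, C skipped, I skipped, H skipped, E skipped.
Slots: [1:B] [2:D] [3:F]
3 of 9 scheduled.

3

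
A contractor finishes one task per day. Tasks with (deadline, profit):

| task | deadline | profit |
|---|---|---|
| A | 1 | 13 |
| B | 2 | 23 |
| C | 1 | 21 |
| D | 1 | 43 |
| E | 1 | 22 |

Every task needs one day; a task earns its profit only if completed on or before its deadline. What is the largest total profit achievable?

Sort by profit descending; place each in the latest free slot ≤ its deadline.
Profit order: D=43 B=23 E=22 C=21 A=13
Assign: D→slot 1, B→slot 2, E skipped, C skipped, A skipped.
Slots: [1:D] [2:B]
Profit = 43 + 23 = 66

66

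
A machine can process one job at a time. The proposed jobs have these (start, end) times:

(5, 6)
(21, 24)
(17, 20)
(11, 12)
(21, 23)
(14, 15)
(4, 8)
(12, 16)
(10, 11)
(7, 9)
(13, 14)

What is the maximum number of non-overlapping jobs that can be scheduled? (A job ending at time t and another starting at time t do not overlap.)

By end time: (5,6), (4,8), (7,9), (10,11), (11,12), (13,14), (14,15), (12,16), (17,20), (21,23), (21,24).
Pick (5,6); next start ≥ 6 → (7,9); next start ≥ 9 → (10,11); next start ≥ 11 → (11,12); next start ≥ 12 → (13,14); next start ≥ 14 → (14,15); next start ≥ 15 → (17,20); next start ≥ 20 → (21,23).
Selected 8 jobs.

8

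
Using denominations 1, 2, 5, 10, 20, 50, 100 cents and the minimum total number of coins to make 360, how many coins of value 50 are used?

Use the largest denomination that fits, subtract, and repeat.
360 = 3×100 + 1×50 + 1×10
Count of 50: 1

1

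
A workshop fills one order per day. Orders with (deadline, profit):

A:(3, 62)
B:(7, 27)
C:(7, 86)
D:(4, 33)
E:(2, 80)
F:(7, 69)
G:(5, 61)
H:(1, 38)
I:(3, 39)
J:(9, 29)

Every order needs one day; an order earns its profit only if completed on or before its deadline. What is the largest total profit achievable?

By profit: C(d7,86), E(d2,80), F(d7,69), A(d3,62), G(d5,61), I(d3,39), H(d1,38), D(d4,33), J(d9,29), B(d7,27)
C→slot 7; E→slot 2; F→slot 6; A→slot 3; G→slot 5; I→slot 1; H skipped; D→slot 4; J→slot 9; B skipped.
Profit = 39 + 80 + 62 + 33 + 61 + 69 + 86 + 29 = 459

459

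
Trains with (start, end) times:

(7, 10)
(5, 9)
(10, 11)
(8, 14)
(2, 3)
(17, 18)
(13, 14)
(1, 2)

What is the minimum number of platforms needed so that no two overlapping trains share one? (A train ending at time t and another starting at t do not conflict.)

3

The answer is the maximum number of intervals overlapping at any instant.
starts: [1, 2, 5, 7, 8, 10, 13, 17]
ends:   [2, 3, 9, 10, 11, 14, 14, 18]
s1→1 e2→0 s2→1 e3→0 s5→1 s7→2 s8→3  — peak 3.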